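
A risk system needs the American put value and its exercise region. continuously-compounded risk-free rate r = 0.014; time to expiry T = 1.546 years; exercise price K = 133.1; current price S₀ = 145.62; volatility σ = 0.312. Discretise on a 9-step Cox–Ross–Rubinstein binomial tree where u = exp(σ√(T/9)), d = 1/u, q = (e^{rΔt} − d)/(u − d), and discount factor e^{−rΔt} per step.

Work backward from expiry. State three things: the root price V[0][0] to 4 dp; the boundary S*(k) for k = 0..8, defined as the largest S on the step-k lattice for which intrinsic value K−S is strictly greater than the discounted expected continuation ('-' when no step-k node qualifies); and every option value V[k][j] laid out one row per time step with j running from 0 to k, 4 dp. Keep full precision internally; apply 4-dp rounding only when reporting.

price = 14.6859
boundary = - - - - - 76.2824 86.8127 98.7968 112.4352
tree:
14.6859
20.4787 8.4086
27.7980 12.5571 3.9026
36.5851 18.3037 6.3197 1.2721
46.4881 25.9119 10.0543 2.2568 0.1989
56.8176 35.3972 15.6427 3.9778 0.3812 0.0000
66.0707 46.2873 23.6357 6.9579 0.7305 0.0000 0.0000
74.2014 56.8176 34.3032 12.0588 1.4002 0.0000 0.0000 0.0000
81.3458 66.0707 46.2873 20.6648 2.6837 0.0000 0.0000 0.0000 0.0000
87.6236 74.2014 56.8176 34.3032 5.1437 0.0000 0.0000 0.0000 0.0000 0.0000

params: Δt=0.17178 u=1.13804 d=0.87870 q=0.47700 e^(-rΔt)=0.99760
t_9 payoffs: 87.6236 74.2014 56.8176 34.3032 5.1437 0.0000 0.0000 0.0000 0.0000 0.0000
t_8: node(8,0) S=51.7542 payoff=81.3458 vs cont=81.0261 → 81.3458 [stop]  node(8,1) S=67.0293 payoff=66.0707 vs cont=65.7510 → 66.0707 [stop]  node(8,2) S=86.8127 payoff=46.2873 vs cont=45.9676 → 46.2873 [stop]  node(8,3) S=112.4352 payoff=20.6648 vs cont=20.3451 → 20.6648 [stop]  node(8,4) S=145.6200 payoff=0.0000 vs cont=2.6837 → 2.6837 [wait]  node(8,5) S=188.5992 payoff=0.0000 vs cont=0.0000 → 0.0000 [wait]  node(8,6) S=244.2635 payoff=0.0000 vs cont=0.0000 → 0.0000 [wait]  node(8,7) S=316.3569 payoff=0.0000 vs cont=0.0000 → 0.0000 [wait]  node(8,8) S=409.7285 payoff=0.0000 vs cont=0.0000 → 0.0000 [wait]  ⇒ S*(8)=112.4352
t_7: node(7,0) S=58.8986 payoff=74.2014 vs cont=73.8817 → 74.2014 [stop]  node(7,1) S=76.2824 payoff=56.8176 vs cont=56.4979 → 56.8176 [stop]  node(7,2) S=98.7968 payoff=34.3032 vs cont=33.9835 → 34.3032 [stop]  node(7,3) S=127.9563 payoff=5.1437 vs cont=12.0588 → 12.0588 [wait]  node(7,4) S=165.7221 payoff=0.0000 vs cont=1.4002 → 1.4002 [wait]  node(7,5) S=214.6343 payoff=0.0000 vs cont=0.0000 → 0.0000 [wait]  node(7,6) S=277.9828 payoff=0.0000 vs cont=0.0000 → 0.0000 [wait]  node(7,7) S=360.0284 payoff=0.0000 vs cont=0.0000 → 0.0000 [wait]  ⇒ S*(7)=98.7968
t_6: node(6,0) S=67.0293 payoff=66.0707 vs cont=65.7510 → 66.0707 [stop]  node(6,1) S=86.8127 payoff=46.2873 vs cont=45.9676 → 46.2873 [stop]  node(6,2) S=112.4352 payoff=20.6648 vs cont=23.6357 → 23.6357 [wait]  node(6,3) S=145.6200 payoff=0.0000 vs cont=6.9579 → 6.9579 [wait]  node(6,4) S=188.5992 payoff=0.0000 vs cont=0.7305 → 0.7305 [wait]  node(6,5) S=244.2635 payoff=0.0000 vs cont=0.0000 → 0.0000 [wait]  node(6,6) S=316.3569 payoff=0.0000 vs cont=0.0000 → 0.0000 [wait]  ⇒ S*(6)=86.8127
t_5: node(5,0) S=76.2824 payoff=56.8176 vs cont=56.4979 → 56.8176 [stop]  node(5,1) S=98.7968 payoff=34.3032 vs cont=35.3972 → 35.3972 [wait]  node(5,2) S=127.9563 payoff=5.1437 vs cont=15.6427 → 15.6427 [wait]  node(5,3) S=165.7221 payoff=0.0000 vs cont=3.9778 → 3.9778 [wait]  node(5,4) S=214.6343 payoff=0.0000 vs cont=0.3812 → 0.3812 [wait]  node(5,5) S=277.9828 payoff=0.0000 vs cont=0.0000 → 0.0000 [wait]  ⇒ S*(5)=76.2824
t_4: node(4,0) S=86.8127 payoff=46.2873 vs cont=46.4881 → 46.4881 [wait]  node(4,1) S=112.4352 payoff=20.6648 vs cont=25.9119 → 25.9119 [wait]  node(4,2) S=145.6200 payoff=0.0000 vs cont=10.0543 → 10.0543 [wait]  node(4,3) S=188.5992 payoff=0.0000 vs cont=2.2568 → 2.2568 [wait]  node(4,4) S=244.2635 payoff=0.0000 vs cont=0.1989 → 0.1989 [wait]  ⇒ S*(4)=-
t_3: node(3,0) S=98.7968 payoff=34.3032 vs cont=36.5851 → 36.5851 [wait]  node(3,1) S=127.9563 payoff=5.1437 vs cont=18.3037 → 18.3037 [wait]  node(3,2) S=165.7221 payoff=0.0000 vs cont=6.3197 → 6.3197 [wait]  node(3,3) S=214.6343 payoff=0.0000 vs cont=1.2721 → 1.2721 [wait]  ⇒ S*(3)=-
t_2: node(2,0) S=112.4352 payoff=20.6648 vs cont=27.7980 → 27.7980 [wait]  node(2,1) S=145.6200 payoff=0.0000 vs cont=12.5571 → 12.5571 [wait]  node(2,2) S=188.5992 payoff=0.0000 vs cont=3.9026 → 3.9026 [wait]  ⇒ S*(2)=-
t_1: node(1,0) S=127.9563 payoff=5.1437 vs cont=20.4787 → 20.4787 [wait]  node(1,1) S=165.7221 payoff=0.0000 vs cont=8.4086 → 8.4086 [wait]  ⇒ S*(1)=-
t_0: node(0,0) S=145.6200 payoff=0.0000 vs cont=14.6859 → 14.6859 [wait]  ⇒ S*(0)=-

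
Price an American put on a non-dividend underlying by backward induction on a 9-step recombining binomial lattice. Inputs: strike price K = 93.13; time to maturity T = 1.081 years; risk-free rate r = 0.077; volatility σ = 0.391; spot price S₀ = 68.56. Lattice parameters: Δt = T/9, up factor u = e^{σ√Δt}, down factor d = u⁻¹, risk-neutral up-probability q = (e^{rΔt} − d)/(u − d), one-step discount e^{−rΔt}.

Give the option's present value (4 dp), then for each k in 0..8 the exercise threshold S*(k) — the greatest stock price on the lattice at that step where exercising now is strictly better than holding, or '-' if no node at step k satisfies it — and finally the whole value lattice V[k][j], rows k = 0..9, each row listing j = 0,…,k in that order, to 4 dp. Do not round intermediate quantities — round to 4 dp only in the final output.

price = 25.7114
boundary = - 59.8715 52.2840 59.8715 52.2840 59.8715 68.5600 59.8715 68.5600
tree:
25.7114
33.2585 18.6524
40.8460 25.3044 12.3561
47.4719 33.2585 17.8315 7.1179
53.2581 40.8460 24.8474 11.1566 3.2170
58.3110 47.4719 33.2585 16.9096 5.6189 0.8781
62.7235 53.2581 40.8460 24.5700 9.5740 1.7738 0.0000
66.5769 58.3110 47.4719 33.2585 15.7515 3.5831 0.0000 0.0000
69.9420 62.7235 53.2581 40.8460 24.5700 7.2379 0.0000 0.0000 0.0000
72.8805 66.5769 58.3110 47.4719 33.2585 14.6206 0.0000 0.0000 0.0000 0.0000

Δt=0.12011  u=1.14512  d=0.87327  q=0.50035  discount=0.99079
step 9 (expiry): payoffs max(K−S,0) = 72.8805 66.5769 58.3110 47.4719 33.2585 14.6206 0.0000 0.0000 0.0000 0.0000
step 8: (k=8,j=0): S=23.1880, (K−S)⁺=69.9420, hold=69.0846 ⇒ V=69.9420 exercise | (k=8,j=1): S=30.4065, (K−S)⁺=62.7235, hold=61.8662 ⇒ V=62.7235 exercise | (k=8,j=2): S=39.8719, (K−S)⁺=53.2581, hold=52.4007 ⇒ V=53.2581 exercise | (k=8,j=3): S=52.2840, (K−S)⁺=40.8460, hold=39.9886 ⇒ V=40.8460 exercise | (k=8,j=4): S=68.5600, (K−S)⁺=24.5700, hold=23.7127 ⇒ V=24.5700 exercise | (k=8,j=5): S=89.9026, (K−S)⁺=3.2274, hold=7.2379 ⇒ V=7.2379 continue | (k=8,j=6): S=117.8892, (K−S)⁺=0.0000, hold=0.0000 ⇒ V=0.0000 continue | (k=8,j=7): S=154.5880, (K−S)⁺=0.0000, hold=0.0000 ⇒ V=0.0000 continue | (k=8,j=8): S=202.7111, (K−S)⁺=0.0000, hold=0.0000 ⇒ V=0.0000 continue  boundary S*=68.5600
step 7: (k=7,j=0): S=26.5531, (K−S)⁺=66.5769, hold=65.7196 ⇒ V=66.5769 exercise | (k=7,j=1): S=34.8190, (K−S)⁺=58.3110, hold=57.4536 ⇒ V=58.3110 exercise | (k=7,j=2): S=45.6581, (K−S)⁺=47.4719, hold=46.6145 ⇒ V=47.4719 exercise | (k=7,j=3): S=59.8715, (K−S)⁺=33.2585, hold=32.4012 ⇒ V=33.2585 exercise | (k=7,j=4): S=78.5094, (K−S)⁺=14.6206, hold=15.7515 ⇒ V=15.7515 continue | (k=7,j=5): S=102.9493, (K−S)⁺=0.0000, hold=3.5831 ⇒ V=3.5831 continue | (k=7,j=6): S=134.9973, (K−S)⁺=0.0000, hold=0.0000 ⇒ V=0.0000 continue | (k=7,j=7): S=177.0218, (K−S)⁺=0.0000, hold=0.0000 ⇒ V=0.0000 continue  boundary S*=59.8715
step 6: (k=6,j=0): S=30.4065, (K−S)⁺=62.7235, hold=61.8662 ⇒ V=62.7235 exercise | (k=6,j=1): S=39.8719, (K−S)⁺=53.2581, hold=52.4007 ⇒ V=53.2581 exercise | (k=6,j=2): S=52.2840, (K−S)⁺=40.8460, hold=39.9886 ⇒ V=40.8460 exercise | (k=6,j=3): S=68.5600, (K−S)⁺=24.5700, hold=24.2733 ⇒ V=24.5700 exercise | (k=6,j=4): S=89.9026, (K−S)⁺=3.2274, hold=9.5740 ⇒ V=9.5740 continue | (k=6,j=5): S=117.8892, (K−S)⁺=0.0000, hold=1.7738 ⇒ V=1.7738 continue | (k=6,j=6): S=154.5880, (K−S)⁺=0.0000, hold=0.0000 ⇒ V=0.0000 continue  boundary S*=68.5600
step 5: (k=5,j=0): S=34.8190, (K−S)⁺=58.3110, hold=57.4536 ⇒ V=58.3110 exercise | (k=5,j=1): S=45.6581, (K−S)⁺=47.4719, hold=46.6145 ⇒ V=47.4719 exercise | (k=5,j=2): S=59.8715, (K−S)⁺=33.2585, hold=32.4012 ⇒ V=33.2585 exercise | (k=5,j=3): S=78.5094, (K−S)⁺=14.6206, hold=16.9096 ⇒ V=16.9096 continue | (k=5,j=4): S=102.9493, (K−S)⁺=0.0000, hold=5.6189 ⇒ V=5.6189 continue | (k=5,j=5): S=134.9973, (K−S)⁺=0.0000, hold=0.8781 ⇒ V=0.8781 continue  boundary S*=59.8715
step 4: (k=4,j=0): S=39.8719, (K−S)⁺=53.2581, hold=52.4007 ⇒ V=53.2581 exercise | (k=4,j=1): S=52.2840, (K−S)⁺=40.8460, hold=39.9886 ⇒ V=40.8460 exercise | (k=4,j=2): S=68.5600, (K−S)⁺=24.5700, hold=24.8474 ⇒ V=24.8474 continue | (k=4,j=3): S=89.9026, (K−S)⁺=3.2274, hold=11.1566 ⇒ V=11.1566 continue | (k=4,j=4): S=117.8892, (K−S)⁺=0.0000, hold=3.2170 ⇒ V=3.2170 continue  boundary S*=52.2840
step 3: (k=3,j=0): S=45.6581, (K−S)⁺=47.4719, hold=46.6145 ⇒ V=47.4719 exercise | (k=3,j=1): S=59.8715, (K−S)⁺=33.2585, hold=32.5387 ⇒ V=33.2585 exercise | (k=3,j=2): S=78.5094, (K−S)⁺=14.6206, hold=17.8315 ⇒ V=17.8315 continue | (k=3,j=3): S=102.9493, (K−S)⁺=0.0000, hold=7.1179 ⇒ V=7.1179 continue  boundary S*=59.8715
step 2: (k=2,j=0): S=52.2840, (K−S)⁺=40.8460, hold=39.9886 ⇒ V=40.8460 exercise | (k=2,j=1): S=68.5600, (K−S)⁺=24.5700, hold=25.3044 ⇒ V=25.3044 continue | (k=2,j=2): S=89.9026, (K−S)⁺=3.2274, hold=12.3561 ⇒ V=12.3561 continue  boundary S*=52.2840
step 1: (k=1,j=0): S=59.8715, (K−S)⁺=33.2585, hold=32.7653 ⇒ V=33.2585 exercise | (k=1,j=1): S=78.5094, (K−S)⁺=14.6206, hold=18.6524 ⇒ V=18.6524 continue  boundary S*=59.8715
step 0: (k=0,j=0): S=68.5600, (K−S)⁺=24.5700, hold=25.7114 ⇒ V=25.7114 continue  boundary S*=-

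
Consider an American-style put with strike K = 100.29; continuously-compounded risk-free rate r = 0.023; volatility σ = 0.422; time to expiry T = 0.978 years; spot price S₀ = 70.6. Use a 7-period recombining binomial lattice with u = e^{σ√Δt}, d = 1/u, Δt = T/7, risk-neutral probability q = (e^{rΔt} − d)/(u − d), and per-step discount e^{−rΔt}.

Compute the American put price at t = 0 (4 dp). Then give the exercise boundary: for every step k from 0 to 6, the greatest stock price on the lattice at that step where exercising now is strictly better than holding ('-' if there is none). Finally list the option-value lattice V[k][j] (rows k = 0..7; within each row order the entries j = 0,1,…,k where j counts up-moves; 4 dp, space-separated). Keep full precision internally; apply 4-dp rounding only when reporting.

price = 32.5724
boundary = - - 51.4987 43.9837 51.4987 60.2977 70.6000
tree:
32.5724
40.5233 23.8582
48.7913 31.5070 15.4241
56.3063 40.0476 22.1226 8.0004
62.7246 48.7913 30.4934 12.8649 2.5873
68.2064 56.3063 39.9923 20.0250 4.9048 0.0000
72.8882 62.7246 48.7913 29.6900 9.2984 0.0000 0.0000
76.8868 68.2064 56.3063 39.9923 17.6274 0.0000 0.0000 0.0000

Δt=0.13971  u=1.17086  d=0.85407  q=0.47081  discount=0.99679
step 7 (expiry): payoffs max(K−S,0) = 76.8868 68.2064 56.3063 39.9923 17.6274 0.0000 0.0000 0.0000
step 6: (k=6,j=0): S=27.4018, (K−S)⁺=72.8882, hold=72.5664 ⇒ V=72.8882 exercise | (k=6,j=1): S=37.5654, (K−S)⁺=62.7246, hold=62.4029 ⇒ V=62.7246 exercise | (k=6,j=2): S=51.4987, (K−S)⁺=48.7913, hold=48.4695 ⇒ V=48.7913 exercise | (k=6,j=3): S=70.6000, (K−S)⁺=29.6900, hold=29.3682 ⇒ V=29.6900 exercise | (k=6,j=4): S=96.7861, (K−S)⁺=3.5039, hold=9.2984 ⇒ V=9.2984 continue | (k=6,j=5): S=132.6849, (K−S)⁺=0.0000, hold=0.0000 ⇒ V=0.0000 continue | (k=6,j=6): S=181.8988, (K−S)⁺=0.0000, hold=0.0000 ⇒ V=0.0000 continue  boundary S*=70.6000
step 5: (k=5,j=0): S=32.0836, (K−S)⁺=68.2064, hold=67.8846 ⇒ V=68.2064 exercise | (k=5,j=1): S=43.9837, (K−S)⁺=56.3063, hold=55.9845 ⇒ V=56.3063 exercise | (k=5,j=2): S=60.2977, (K−S)⁺=39.9923, hold=39.6706 ⇒ V=39.9923 exercise | (k=5,j=3): S=82.6626, (K−S)⁺=17.6274, hold=20.0250 ⇒ V=20.0250 continue | (k=5,j=4): S=113.3228, (K−S)⁺=0.0000, hold=4.9048 ⇒ V=4.9048 continue | (k=5,j=5): S=155.3552, (K−S)⁺=0.0000, hold=0.0000 ⇒ V=0.0000 continue  boundary S*=60.2977
step 4: (k=4,j=0): S=37.5654, (K−S)⁺=62.7246, hold=62.4029 ⇒ V=62.7246 exercise | (k=4,j=1): S=51.4987, (K−S)⁺=48.7913, hold=48.4695 ⇒ V=48.7913 exercise | (k=4,j=2): S=70.6000, (K−S)⁺=29.6900, hold=30.4934 ⇒ V=30.4934 continue | (k=4,j=3): S=96.7861, (K−S)⁺=3.5039, hold=12.8649 ⇒ V=12.8649 continue | (k=4,j=4): S=132.6849, (K−S)⁺=0.0000, hold=2.5873 ⇒ V=2.5873 continue  boundary S*=51.4987
step 3: (k=3,j=0): S=43.9837, (K−S)⁺=56.3063, hold=55.9845 ⇒ V=56.3063 exercise | (k=3,j=1): S=60.2977, (K−S)⁺=39.9923, hold=40.0476 ⇒ V=40.0476 continue | (k=3,j=2): S=82.6626, (K−S)⁺=17.6274, hold=22.1226 ⇒ V=22.1226 continue | (k=3,j=3): S=113.3228, (K−S)⁺=0.0000, hold=8.0004 ⇒ V=8.0004 continue  boundary S*=43.9837
step 2: (k=2,j=0): S=51.4987, (K−S)⁺=48.7913, hold=48.4955 ⇒ V=48.7913 exercise | (k=2,j=1): S=70.6000, (K−S)⁺=29.6900, hold=31.5070 ⇒ V=31.5070 continue | (k=2,j=2): S=96.7861, (K−S)⁺=3.5039, hold=15.4241 ⇒ V=15.4241 continue  boundary S*=51.4987
step 1: (k=1,j=0): S=60.2977, (K−S)⁺=39.9923, hold=40.5233 ⇒ V=40.5233 continue | (k=1,j=1): S=82.6626, (K−S)⁺=17.6274, hold=23.8582 ⇒ V=23.8582 continue  boundary S*=-
step 0: (k=0,j=0): S=70.6000, (K−S)⁺=29.6900, hold=32.5724 ⇒ V=32.5724 continue  boundary S*=-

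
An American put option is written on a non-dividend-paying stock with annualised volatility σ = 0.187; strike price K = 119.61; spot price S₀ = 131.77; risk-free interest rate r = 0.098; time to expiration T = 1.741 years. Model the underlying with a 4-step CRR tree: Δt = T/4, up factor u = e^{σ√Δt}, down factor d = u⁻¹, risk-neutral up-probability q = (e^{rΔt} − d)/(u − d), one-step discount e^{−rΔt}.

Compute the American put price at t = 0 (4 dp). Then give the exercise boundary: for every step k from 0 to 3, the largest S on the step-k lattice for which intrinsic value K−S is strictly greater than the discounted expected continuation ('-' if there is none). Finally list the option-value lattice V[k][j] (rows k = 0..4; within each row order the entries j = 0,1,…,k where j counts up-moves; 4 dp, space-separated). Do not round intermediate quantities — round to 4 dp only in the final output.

price = 2.7314
boundary = - - 102.9576 91.0079
tree:
2.7314
6.8483 0.6535
16.6524 1.9231 0.0000
28.6021 5.6590 0.0000 0.0000
39.1648 16.6524 0.0000 0.0000 0.0000

Δt=0.43525, u=1.13130, d=0.88394, q=0.64536, disc=e^(-rΔt)=0.95824
k=4 terminal: V=max(K-S,0) → 39.1648 16.6524 0.0000 0.0000 0.0000
k=3: j=0 S=91.0079 intr=28.6021 cont=23.6074 V=28.6021[EX]; j=1 S=116.4763 intr=3.1337 cont=5.6590 V=5.6590[hold]; j=2 S=149.0718 intr=0.0000 cont=0.0000 V=0.0000[hold]; j=3 S=190.7892 intr=0.0000 cont=0.0000 V=0.0000[hold]  S*(3)=91.0079
k=2: j=0 S=102.9576 intr=16.6524 cont=13.2194 V=16.6524[EX]; j=1 S=131.7700 intr=0.0000 cont=1.9231 V=1.9231[hold]; j=2 S=168.6455 intr=0.0000 cont=0.0000 V=0.0000[hold]  S*(2)=102.9576
k=1: j=0 S=116.4763 intr=3.1337 cont=6.8483 V=6.8483[hold]; j=1 S=149.0718 intr=0.0000 cont=0.6535 V=0.6535[hold]  S*(1)=-
k=0: j=0 S=131.7700 intr=0.0000 cont=2.7314 V=2.7314[hold]  S*(0)=-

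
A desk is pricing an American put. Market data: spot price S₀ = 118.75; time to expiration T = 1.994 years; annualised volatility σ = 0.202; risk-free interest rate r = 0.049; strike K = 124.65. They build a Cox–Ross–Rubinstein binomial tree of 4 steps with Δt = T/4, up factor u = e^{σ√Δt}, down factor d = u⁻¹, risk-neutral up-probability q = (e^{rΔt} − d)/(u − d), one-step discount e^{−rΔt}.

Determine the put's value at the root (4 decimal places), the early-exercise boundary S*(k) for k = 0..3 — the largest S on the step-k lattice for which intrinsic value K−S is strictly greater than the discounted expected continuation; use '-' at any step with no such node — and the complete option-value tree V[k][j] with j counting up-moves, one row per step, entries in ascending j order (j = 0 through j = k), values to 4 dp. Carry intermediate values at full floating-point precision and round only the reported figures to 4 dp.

params: Δt=0.49850 u=1.15329 d=0.86708 q=0.55080 e^(-rΔt)=0.97587
t_4 payoffs: 57.5264 35.3699 5.9000 0.0000 0.0000
t_3: node(3,0) S=77.4132 payoff=47.2368 vs cont=44.2289 → 47.2368 [stop]  node(3,1) S=102.9660 payoff=21.6840 vs cont=18.6761 → 21.6840 [stop]  node(3,2) S=136.9535 payoff=0.0000 vs cont=2.5863 → 2.5863 [wait]  node(3,3) S=182.1597 payoff=0.0000 vs cont=0.0000 → 0.0000 [wait]  ⇒ S*(3)=102.9660
t_2: node(2,0) S=89.2801 payoff=35.3699 vs cont=32.3621 → 35.3699 [stop]  node(2,1) S=118.7500 payoff=5.9000 vs cont=10.8956 → 10.8956 [wait]  node(2,2) S=157.9475 payoff=0.0000 vs cont=1.1337 → 1.1337 [wait]  ⇒ S*(2)=89.2801
t_1: node(1,0) S=102.9660 payoff=21.6840 vs cont=21.3612 → 21.6840 [stop]  node(1,1) S=136.9535 payoff=0.0000 vs cont=5.3856 → 5.3856 [wait]  ⇒ S*(1)=102.9660
t_0: node(0,0) S=118.7500 payoff=5.9000 vs cont=12.4002 → 12.4002 [wait]  ⇒ S*(0)=-

price = 12.4002
boundary = - 102.9660 89.2801 102.9660
tree:
12.4002
21.6840 5.3856
35.3699 10.8956 1.1337
47.2368 21.6840 2.5863 0.0000
57.5264 35.3699 5.9000 0.0000 0.0000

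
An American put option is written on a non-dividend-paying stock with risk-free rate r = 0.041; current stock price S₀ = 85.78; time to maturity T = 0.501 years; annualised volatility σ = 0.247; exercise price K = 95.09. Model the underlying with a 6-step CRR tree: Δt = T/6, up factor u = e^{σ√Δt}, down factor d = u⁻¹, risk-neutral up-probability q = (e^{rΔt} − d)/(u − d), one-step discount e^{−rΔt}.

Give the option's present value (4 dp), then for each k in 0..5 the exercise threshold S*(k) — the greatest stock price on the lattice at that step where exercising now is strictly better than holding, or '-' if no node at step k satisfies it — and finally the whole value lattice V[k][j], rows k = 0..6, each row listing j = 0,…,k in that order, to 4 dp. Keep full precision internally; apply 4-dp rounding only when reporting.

Δt=0.08350, u=1.07398, d=0.93111, q=0.50617, disc=e^(-rΔt)=0.99658
k=6 terminal: V=max(K-S,0) → 39.1913 30.6142 20.7211 9.3100 0.0000 0.0000 0.0000
k=5: j=0 S=60.0343 intr=35.0557 cont=34.7307 V=35.0557[EX]; j=1 S=69.2459 intr=25.8441 cont=25.5191 V=25.8441[EX]; j=2 S=79.8709 intr=15.2191 cont=14.8941 V=15.2191[EX]; j=3 S=92.1262 intr=2.9638 cont=4.5819 V=4.5819[hold]; j=4 S=106.2620 intr=0.0000 cont=0.0000 V=0.0000[hold]; j=5 S=122.5668 intr=0.0000 cont=0.0000 V=0.0000[hold]  S*(5)=79.8709
k=4: j=0 S=64.4758 intr=30.6142 cont=30.2892 V=30.6142[EX]; j=1 S=74.3689 intr=20.7211 cont=20.3961 V=20.7211[EX]; j=2 S=85.7800 intr=9.3100 cont=9.8013 V=9.8013[hold]; j=3 S=98.9420 intr=0.0000 cont=2.2549 V=2.2549[hold]; j=4 S=114.1236 intr=0.0000 cont=0.0000 V=0.0000[hold]  S*(4)=74.3689
k=3: j=0 S=69.2459 intr=25.8441 cont=25.5191 V=25.8441[EX]; j=1 S=79.8709 intr=15.2191 cont=15.1419 V=15.2191[EX]; j=2 S=92.1262 intr=2.9638 cont=5.9611 V=5.9611[hold]; j=3 S=106.2620 intr=0.0000 cont=1.1098 V=1.1098[hold]  S*(3)=79.8709
k=2: j=0 S=74.3689 intr=20.7211 cont=20.3961 V=20.7211[EX]; j=1 S=85.7800 intr=9.3100 cont=10.4970 V=10.4970[hold]; j=2 S=98.9420 intr=0.0000 cont=3.4935 V=3.4935[hold]  S*(2)=74.3689
k=1: j=0 S=79.8709 intr=15.2191 cont=15.4929 V=15.4929[hold]; j=1 S=92.1262 intr=2.9638 cont=6.9283 V=6.9283[hold]  S*(1)=-
k=0: j=0 S=85.7800 intr=9.3100 cont=11.1196 V=11.1196[hold]  S*(0)=-

price = 11.1196
boundary = - - 74.3689 79.8709 74.3689 79.8709
tree:
11.1196
15.4929 6.9283
20.7211 10.4970 3.4935
25.8441 15.2191 5.9611 1.1098
30.6142 20.7211 9.8013 2.2549 0.0000
35.0557 25.8441 15.2191 4.5819 0.0000 0.0000
39.1913 30.6142 20.7211 9.3100 0.0000 0.0000 0.0000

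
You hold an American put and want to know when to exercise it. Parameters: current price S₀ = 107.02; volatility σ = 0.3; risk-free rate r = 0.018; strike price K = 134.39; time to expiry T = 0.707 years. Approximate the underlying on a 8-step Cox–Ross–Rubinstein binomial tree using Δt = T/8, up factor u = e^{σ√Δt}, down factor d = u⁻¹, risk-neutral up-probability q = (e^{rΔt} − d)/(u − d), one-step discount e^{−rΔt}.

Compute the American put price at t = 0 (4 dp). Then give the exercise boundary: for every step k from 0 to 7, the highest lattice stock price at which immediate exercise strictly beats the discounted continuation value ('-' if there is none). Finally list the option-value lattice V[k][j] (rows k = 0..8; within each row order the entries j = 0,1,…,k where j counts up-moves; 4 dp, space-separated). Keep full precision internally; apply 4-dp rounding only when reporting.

price = 29.5558
boundary = - - 89.5367 81.8972 89.5367 97.8888 107.0200 117.0030
tree:
29.5558
36.9643 21.8370
44.8533 28.7627 14.6023
52.4928 36.5980 20.5911 8.3323
59.4805 44.8533 28.0088 12.8331 3.6116
65.8720 52.4928 36.5012 19.1415 6.2201 0.8716
71.7181 59.4805 44.8533 27.3700 10.5236 1.7005 0.0000
77.0654 65.8720 52.4928 36.5012 17.3870 3.3176 0.0000 0.0000
81.9565 71.7181 59.4805 44.8533 27.3700 6.4728 0.0000 0.0000 0.0000

Δt=0.08837  u=1.09328  d=0.91468  q=0.48663  discount=0.99841
step 8 (expiry): payoffs max(K−S,0) = 81.9565 71.7181 59.4805 44.8533 27.3700 6.4728 0.0000 0.0000 0.0000
step 7: (k=7,j=0): S=57.3246, (K−S)⁺=77.0654, hold=76.8518 ⇒ V=77.0654 exercise | (k=7,j=1): S=68.5180, (K−S)⁺=65.8720, hold=65.6584 ⇒ V=65.8720 exercise | (k=7,j=2): S=81.8972, (K−S)⁺=52.4928, hold=52.2792 ⇒ V=52.4928 exercise | (k=7,j=3): S=97.8888, (K−S)⁺=36.5012, hold=36.2876 ⇒ V=36.5012 exercise | (k=7,j=4): S=117.0030, (K−S)⁺=17.3870, hold=17.1734 ⇒ V=17.3870 exercise | (k=7,j=5): S=139.8495, (K−S)⁺=0.0000, hold=3.3176 ⇒ V=3.3176 continue | (k=7,j=6): S=167.1572, (K−S)⁺=0.0000, hold=0.0000 ⇒ V=0.0000 continue | (k=7,j=7): S=199.7971, (K−S)⁺=0.0000, hold=0.0000 ⇒ V=0.0000 continue  boundary S*=117.0030
step 6: (k=6,j=0): S=62.6719, (K−S)⁺=71.7181, hold=71.5045 ⇒ V=71.7181 exercise | (k=6,j=1): S=74.9095, (K−S)⁺=59.4805, hold=59.2669 ⇒ V=59.4805 exercise | (k=6,j=2): S=89.5367, (K−S)⁺=44.8533, hold=44.6397 ⇒ V=44.8533 exercise | (k=6,j=3): S=107.0200, (K−S)⁺=27.3700, hold=27.1564 ⇒ V=27.3700 exercise | (k=6,j=4): S=127.9172, (K−S)⁺=6.4728, hold=10.5236 ⇒ V=10.5236 continue | (k=6,j=5): S=152.8949, (K−S)⁺=0.0000, hold=1.7005 ⇒ V=1.7005 continue | (k=6,j=6): S=182.7499, (K−S)⁺=0.0000, hold=0.0000 ⇒ V=0.0000 continue  boundary S*=107.0200
step 5: (k=5,j=0): S=68.5180, (K−S)⁺=65.8720, hold=65.6584 ⇒ V=65.8720 exercise | (k=5,j=1): S=81.8972, (K−S)⁺=52.4928, hold=52.2792 ⇒ V=52.4928 exercise | (k=5,j=2): S=97.8888, (K−S)⁺=36.5012, hold=36.2876 ⇒ V=36.5012 exercise | (k=5,j=3): S=117.0030, (K−S)⁺=17.3870, hold=19.1415 ⇒ V=19.1415 continue | (k=5,j=4): S=139.8495, (K−S)⁺=0.0000, hold=6.2201 ⇒ V=6.2201 continue | (k=5,j=5): S=167.1572, (K−S)⁺=0.0000, hold=0.8716 ⇒ V=0.8716 continue  boundary S*=97.8888
step 4: (k=4,j=0): S=74.9095, (K−S)⁺=59.4805, hold=59.2669 ⇒ V=59.4805 exercise | (k=4,j=1): S=89.5367, (K−S)⁺=44.8533, hold=44.6397 ⇒ V=44.8533 exercise | (k=4,j=2): S=107.0200, (K−S)⁺=27.3700, hold=28.0088 ⇒ V=28.0088 continue | (k=4,j=3): S=127.9172, (K−S)⁺=6.4728, hold=12.8331 ⇒ V=12.8331 continue | (k=4,j=4): S=152.8949, (K−S)⁺=0.0000, hold=3.6116 ⇒ V=3.6116 continue  boundary S*=89.5367
step 3: (k=3,j=0): S=81.8972, (K−S)⁺=52.4928, hold=52.2792 ⇒ V=52.4928 exercise | (k=3,j=1): S=97.8888, (K−S)⁺=36.5012, hold=36.5980 ⇒ V=36.5980 continue | (k=3,j=2): S=117.0030, (K−S)⁺=17.3870, hold=20.5911 ⇒ V=20.5911 continue | (k=3,j=3): S=139.8495, (K−S)⁺=0.0000, hold=8.3323 ⇒ V=8.3323 continue  boundary S*=81.8972
step 2: (k=2,j=0): S=89.5367, (K−S)⁺=44.8533, hold=44.6868 ⇒ V=44.8533 exercise | (k=2,j=1): S=107.0200, (K−S)⁺=27.3700, hold=28.7627 ⇒ V=28.7627 continue | (k=2,j=2): S=127.9172, (K−S)⁺=6.4728, hold=14.6023 ⇒ V=14.6023 continue  boundary S*=89.5367
step 1: (k=1,j=0): S=97.8888, (K−S)⁺=36.5012, hold=36.9643 ⇒ V=36.9643 continue | (k=1,j=1): S=117.0030, (K−S)⁺=17.3870, hold=21.8370 ⇒ V=21.8370 continue  boundary S*=-
step 0: (k=0,j=0): S=107.0200, (K−S)⁺=27.3700, hold=29.5558 ⇒ V=29.5558 continue  boundary S*=-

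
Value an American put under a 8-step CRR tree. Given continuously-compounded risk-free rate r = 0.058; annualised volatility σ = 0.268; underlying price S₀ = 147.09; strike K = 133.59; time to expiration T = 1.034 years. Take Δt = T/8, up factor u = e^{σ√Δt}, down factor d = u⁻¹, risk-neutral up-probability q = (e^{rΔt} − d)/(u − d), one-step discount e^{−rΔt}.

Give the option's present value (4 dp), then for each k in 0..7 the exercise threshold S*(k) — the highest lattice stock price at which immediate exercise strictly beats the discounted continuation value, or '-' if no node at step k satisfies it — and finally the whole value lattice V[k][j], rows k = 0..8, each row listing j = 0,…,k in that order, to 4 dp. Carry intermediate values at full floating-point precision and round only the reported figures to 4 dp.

price = 7.2339
boundary = - - - - 100.0476 90.8579 100.0476 110.1668
tree:
7.2339
11.1389 3.6609
16.6620 6.0987 1.4178
24.0993 9.8993 2.6075 0.3177
33.5424 15.5555 4.7154 0.6599 0.0000
42.7321 23.4571 8.3392 1.3705 0.0000 0.0000
51.0777 33.5424 14.2990 2.8466 0.0000 0.0000 0.0000
58.6568 42.7321 23.4232 5.9125 0.0000 0.0000 0.0000 0.0000
65.5397 51.0777 33.5424 12.2805 0.0000 0.0000 0.0000 0.0000 0.0000

params: Δt=0.12925 u=1.10114 d=0.90815 q=0.51492 e^(-rΔt)=0.99253
t_8 payoffs: 65.5397 51.0777 33.5424 12.2805 0.0000 0.0000 0.0000 0.0000 0.0000
t_7: node(7,0) S=74.9332 payoff=58.6568 vs cont=57.6591 → 58.6568 [stop]  node(7,1) S=90.8579 payoff=42.7321 vs cont=41.7344 → 42.7321 [stop]  node(7,2) S=110.1668 payoff=23.4232 vs cont=22.4255 → 23.4232 [stop]  node(7,3) S=133.5793 payoff=0.0107 vs cont=5.9125 → 5.9125 [wait]  node(7,4) S=161.9673 payoff=0.0000 vs cont=0.0000 → 0.0000 [wait]  node(7,5) S=196.3882 payoff=0.0000 vs cont=0.0000 → 0.0000 [wait]  node(7,6) S=238.1243 payoff=0.0000 vs cont=0.0000 → 0.0000 [wait]  node(7,7) S=288.7300 payoff=0.0000 vs cont=0.0000 → 0.0000 [wait]  ⇒ S*(7)=110.1668
t_6: node(6,0) S=82.5123 payoff=51.0777 vs cont=50.0800 → 51.0777 [stop]  node(6,1) S=100.0476 payoff=33.5424 vs cont=32.5447 → 33.5424 [stop]  node(6,2) S=121.3095 payoff=12.2805 vs cont=14.2990 → 14.2990 [wait]  node(6,3) S=147.0900 payoff=0.0000 vs cont=2.8466 → 2.8466 [wait]  node(6,4) S=178.3493 payoff=0.0000 vs cont=0.0000 → 0.0000 [wait]  node(6,5) S=216.2517 payoff=0.0000 vs cont=0.0000 → 0.0000 [wait]  node(6,6) S=262.2091 payoff=0.0000 vs cont=0.0000 → 0.0000 [wait]  ⇒ S*(6)=100.0476
t_5: node(5,0) S=90.8579 payoff=42.7321 vs cont=41.7344 → 42.7321 [stop]  node(5,1) S=110.1668 payoff=23.4232 vs cont=23.4571 → 23.4571 [wait]  node(5,2) S=133.5793 payoff=0.0107 vs cont=8.3392 → 8.3392 [wait]  node(5,3) S=161.9673 payoff=0.0000 vs cont=1.3705 → 1.3705 [wait]  node(5,4) S=196.3882 payoff=0.0000 vs cont=0.0000 → 0.0000 [wait]  node(5,5) S=238.1243 payoff=0.0000 vs cont=0.0000 → 0.0000 [wait]  ⇒ S*(5)=90.8579
t_4: node(4,0) S=100.0476 payoff=33.5424 vs cont=32.5620 → 33.5424 [stop]  node(4,1) S=121.3095 payoff=12.2805 vs cont=15.5555 → 15.5555 [wait]  node(4,2) S=147.0900 payoff=0.0000 vs cont=4.7154 → 4.7154 [wait]  node(4,3) S=178.3493 payoff=0.0000 vs cont=0.6599 → 0.6599 [wait]  node(4,4) S=216.2517 payoff=0.0000 vs cont=0.0000 → 0.0000 [wait]  ⇒ S*(4)=100.0476
t_3: node(3,0) S=110.1668 payoff=23.4232 vs cont=24.0993 → 24.0993 [wait]  node(3,1) S=133.5793 payoff=0.0107 vs cont=9.8993 → 9.8993 [wait]  node(3,2) S=161.9673 payoff=0.0000 vs cont=2.6075 → 2.6075 [wait]  node(3,3) S=196.3882 payoff=0.0000 vs cont=0.3177 → 0.3177 [wait]  ⇒ S*(3)=-
t_2: node(2,0) S=121.3095 payoff=12.2805 vs cont=16.6620 → 16.6620 [wait]  node(2,1) S=147.0900 payoff=0.0000 vs cont=6.0987 → 6.0987 [wait]  node(2,2) S=178.3493 payoff=0.0000 vs cont=1.4178 → 1.4178 [wait]  ⇒ S*(2)=-
t_1: node(1,0) S=133.5793 payoff=0.0107 vs cont=11.1389 → 11.1389 [wait]  node(1,1) S=161.9673 payoff=0.0000 vs cont=3.6609 → 3.6609 [wait]  ⇒ S*(1)=-
t_0: node(0,0) S=147.0900 payoff=0.0000 vs cont=7.2339 → 7.2339 [wait]  ⇒ S*(0)=-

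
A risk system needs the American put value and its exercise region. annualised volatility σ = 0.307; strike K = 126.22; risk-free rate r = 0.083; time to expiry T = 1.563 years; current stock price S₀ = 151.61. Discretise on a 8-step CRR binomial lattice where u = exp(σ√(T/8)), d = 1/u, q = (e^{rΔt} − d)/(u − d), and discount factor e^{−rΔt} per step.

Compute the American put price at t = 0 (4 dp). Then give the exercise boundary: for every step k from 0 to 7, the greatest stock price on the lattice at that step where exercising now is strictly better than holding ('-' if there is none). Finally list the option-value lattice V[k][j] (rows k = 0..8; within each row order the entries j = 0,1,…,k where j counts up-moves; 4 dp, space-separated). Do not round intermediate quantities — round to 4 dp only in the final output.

Δt=0.19537  u=1.14534  d=0.87311  q=0.52618  discount=0.98391
step 8 (expiry): payoffs max(K−S,0) = 75.0205 59.0569 38.1158 10.6454 0.0000 0.0000 0.0000 0.0000 0.0000
step 7: (k=7,j=0): S=58.6406, (K−S)⁺=67.5794, hold=65.5491 ⇒ V=67.5794 exercise | (k=7,j=1): S=76.9243, (K−S)⁺=49.2957, hold=47.2654 ⇒ V=49.2957 exercise | (k=7,j=2): S=100.9089, (K−S)⁺=25.3111, hold=23.2808 ⇒ V=25.3111 exercise | (k=7,j=3): S=132.3717, (K−S)⁺=0.0000, hold=4.9629 ⇒ V=4.9629 continue | (k=7,j=4): S=173.6444, (K−S)⁺=0.0000, hold=0.0000 ⇒ V=0.0000 continue | (k=7,j=5): S=227.7856, (K−S)⁺=0.0000, hold=0.0000 ⇒ V=0.0000 continue | (k=7,j=6): S=298.8078, (K−S)⁺=0.0000, hold=0.0000 ⇒ V=0.0000 continue | (k=7,j=7): S=391.9743, (K−S)⁺=0.0000, hold=0.0000 ⇒ V=0.0000 continue  boundary S*=100.9089
step 6: (k=6,j=0): S=67.1631, (K−S)⁺=59.0569, hold=57.0266 ⇒ V=59.0569 exercise | (k=6,j=1): S=88.1042, (K−S)⁺=38.1158, hold=36.0855 ⇒ V=38.1158 exercise | (k=6,j=2): S=115.5746, (K−S)⁺=10.6454, hold=14.3693 ⇒ V=14.3693 continue | (k=6,j=3): S=151.6100, (K−S)⁺=0.0000, hold=2.3137 ⇒ V=2.3137 continue | (k=6,j=4): S=198.8811, (K−S)⁺=0.0000, hold=0.0000 ⇒ V=0.0000 continue | (k=6,j=5): S=260.8910, (K−S)⁺=0.0000, hold=0.0000 ⇒ V=0.0000 continue | (k=6,j=6): S=342.2352, (K−S)⁺=0.0000, hold=0.0000 ⇒ V=0.0000 continue  boundary S*=88.1042
step 5: (k=5,j=0): S=76.9243, (K−S)⁺=49.2957, hold=47.2654 ⇒ V=49.2957 exercise | (k=5,j=1): S=100.9089, (K−S)⁺=25.3111, hold=25.2087 ⇒ V=25.3111 exercise | (k=5,j=2): S=132.3717, (K−S)⁺=0.0000, hold=7.8968 ⇒ V=7.8968 continue | (k=5,j=3): S=173.6444, (K−S)⁺=0.0000, hold=1.0786 ⇒ V=1.0786 continue | (k=5,j=4): S=227.7856, (K−S)⁺=0.0000, hold=0.0000 ⇒ V=0.0000 continue | (k=5,j=5): S=298.8078, (K−S)⁺=0.0000, hold=0.0000 ⇒ V=0.0000 continue  boundary S*=100.9089
step 4: (k=4,j=0): S=88.1042, (K−S)⁺=38.1158, hold=36.0855 ⇒ V=38.1158 exercise | (k=4,j=1): S=115.5746, (K−S)⁺=10.6454, hold=15.8883 ⇒ V=15.8883 continue | (k=4,j=2): S=151.6100, (K−S)⁺=0.0000, hold=4.2399 ⇒ V=4.2399 continue | (k=4,j=3): S=198.8811, (K−S)⁺=0.0000, hold=0.5029 ⇒ V=0.5029 continue | (k=4,j=4): S=260.8910, (K−S)⁺=0.0000, hold=0.0000 ⇒ V=0.0000 continue  boundary S*=88.1042
step 3: (k=3,j=0): S=100.9089, (K−S)⁺=25.3111, hold=25.9951 ⇒ V=25.9951 continue | (k=3,j=1): S=132.3717, (K−S)⁺=0.0000, hold=9.6021 ⇒ V=9.6021 continue | (k=3,j=2): S=173.6444, (K−S)⁺=0.0000, hold=2.2370 ⇒ V=2.2370 continue | (k=3,j=3): S=227.7856, (K−S)⁺=0.0000, hold=0.2344 ⇒ V=0.2344 continue  boundary S*=-
step 2: (k=2,j=0): S=115.5746, (K−S)⁺=10.6454, hold=17.0901 ⇒ V=17.0901 continue | (k=2,j=1): S=151.6100, (K−S)⁺=0.0000, hold=5.6346 ⇒ V=5.6346 continue | (k=2,j=2): S=198.8811, (K−S)⁺=0.0000, hold=1.1642 ⇒ V=1.1642 continue  boundary S*=-
step 1: (k=1,j=0): S=132.3717, (K−S)⁺=0.0000, hold=10.8845 ⇒ V=10.8845 continue | (k=1,j=1): S=173.6444, (K−S)⁺=0.0000, hold=3.2296 ⇒ V=3.2296 continue  boundary S*=-
step 0: (k=0,j=0): S=151.6100, (K−S)⁺=0.0000, hold=6.7463 ⇒ V=6.7463 continue  boundary S*=-

price = 6.7463
boundary = - - - - 88.1042 100.9089 88.1042 100.9089
tree:
6.7463
10.8845 3.2296
17.0901 5.6346 1.1642
25.9951 9.6021 2.2370 0.2344
38.1158 15.8883 4.2399 0.5029 0.0000
49.2957 25.3111 7.8968 1.0786 0.0000 0.0000
59.0569 38.1158 14.3693 2.3137 0.0000 0.0000 0.0000
67.5794 49.2957 25.3111 4.9629 0.0000 0.0000 0.0000 0.0000
75.0205 59.0569 38.1158 10.6454 0.0000 0.0000 0.0000 0.0000 0.0000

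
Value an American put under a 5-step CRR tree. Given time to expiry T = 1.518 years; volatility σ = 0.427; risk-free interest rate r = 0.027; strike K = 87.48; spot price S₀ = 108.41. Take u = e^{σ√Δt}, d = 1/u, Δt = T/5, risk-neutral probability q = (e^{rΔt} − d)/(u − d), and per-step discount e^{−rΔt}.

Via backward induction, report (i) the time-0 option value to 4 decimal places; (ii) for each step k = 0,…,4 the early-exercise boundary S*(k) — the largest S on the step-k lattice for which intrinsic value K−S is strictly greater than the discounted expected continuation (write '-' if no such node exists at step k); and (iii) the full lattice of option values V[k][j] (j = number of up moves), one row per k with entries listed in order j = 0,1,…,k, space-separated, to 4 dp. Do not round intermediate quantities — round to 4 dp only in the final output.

price = 9.7708
boundary = - - - 53.5219 67.7190
tree:
9.7708
15.2891 3.4363
23.2554 6.1657 0.2781
33.9581 11.0468 0.5181 0.0000
45.1789 19.7610 0.9651 0.0000 0.0000
54.0472 33.9581 1.7979 0.0000 0.0000 0.0000

Δt=0.30360, u=1.26526, d=0.79035, q=0.45878, disc=e^(-rΔt)=0.99184
k=5 terminal: V=max(K-S,0) → 54.0472 33.9581 1.7979 0.0000 0.0000 0.0000
k=4: j=0 S=42.3011 intr=45.1789 cont=44.4647 V=45.1789[EX]; j=1 S=67.7190 intr=19.7610 cont=19.0468 V=19.7610[EX]; j=2 S=108.4100 intr=0.0000 cont=0.9651 V=0.9651[hold]; j=3 S=173.5514 intr=0.0000 cont=0.0000 V=0.0000[hold]; j=4 S=277.8348 intr=0.0000 cont=0.0000 V=0.0000[hold]  S*(4)=67.7190
k=3: j=0 S=53.5219 intr=33.9581 cont=33.2440 V=33.9581[EX]; j=1 S=85.6821 intr=1.7979 cont=11.0468 V=11.0468[hold]; j=2 S=137.1667 intr=0.0000 cont=0.5181 V=0.5181[hold]; j=3 S=219.5874 intr=0.0000 cont=0.0000 V=0.0000[hold]  S*(3)=53.5219
k=2: j=0 S=67.7190 intr=19.7610 cont=23.2554 V=23.2554[hold]; j=1 S=108.4100 intr=0.0000 cont=6.1657 V=6.1657[hold]; j=2 S=173.5514 intr=0.0000 cont=0.2781 V=0.2781[hold]  S*(2)=-
k=1: j=0 S=85.6821 intr=1.7979 cont=15.2891 V=15.2891[hold]; j=1 S=137.1667 intr=0.0000 cont=3.4363 V=3.4363[hold]  S*(1)=-
k=0: j=0 S=108.4100 intr=0.0000 cont=9.7708 V=9.7708[hold]  S*(0)=-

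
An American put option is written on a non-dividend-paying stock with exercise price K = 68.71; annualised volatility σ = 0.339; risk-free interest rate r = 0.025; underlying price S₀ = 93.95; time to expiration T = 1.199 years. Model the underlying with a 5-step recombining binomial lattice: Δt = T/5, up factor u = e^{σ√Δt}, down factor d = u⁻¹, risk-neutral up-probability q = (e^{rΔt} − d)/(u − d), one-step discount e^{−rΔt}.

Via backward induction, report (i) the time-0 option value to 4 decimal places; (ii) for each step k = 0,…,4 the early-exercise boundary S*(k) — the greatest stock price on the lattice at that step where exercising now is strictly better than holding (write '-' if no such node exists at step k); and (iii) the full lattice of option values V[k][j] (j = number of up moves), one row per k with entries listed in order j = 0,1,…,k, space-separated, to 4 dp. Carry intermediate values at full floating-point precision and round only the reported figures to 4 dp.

Δt=0.23980  u=1.18058  d=0.84704  q=0.47662  discount=0.99402
step 5 (expiry): payoffs max(K−S,0) = 27.7444 11.6134 0.0000 0.0000 0.0000 0.0000
step 4: (k=4,j=0): S=48.3631, (K−S)⁺=20.3469, hold=19.9362 ⇒ V=20.3469 exercise | (k=4,j=1): S=67.4071, (K−S)⁺=1.3029, hold=6.0419 ⇒ V=6.0419 continue | (k=4,j=2): S=93.9500, (K−S)⁺=0.0000, hold=0.0000 ⇒ V=0.0000 continue | (k=4,j=3): S=130.9447, (K−S)⁺=0.0000, hold=0.0000 ⇒ V=0.0000 continue | (k=4,j=4): S=182.5068, (K−S)⁺=0.0000, hold=0.0000 ⇒ V=0.0000 continue  boundary S*=48.3631
step 3: (k=3,j=0): S=57.0966, (K−S)⁺=11.6134, hold=13.4479 ⇒ V=13.4479 continue | (k=3,j=1): S=79.5795, (K−S)⁺=0.0000, hold=3.1433 ⇒ V=3.1433 continue | (k=3,j=2): S=110.9155, (K−S)⁺=0.0000, hold=0.0000 ⇒ V=0.0000 continue | (k=3,j=3): S=154.5907, (K−S)⁺=0.0000, hold=0.0000 ⇒ V=0.0000 continue  boundary S*=-
step 2: (k=2,j=0): S=67.4071, (K−S)⁺=1.3029, hold=8.4855 ⇒ V=8.4855 continue | (k=2,j=1): S=93.9500, (K−S)⁺=0.0000, hold=1.6353 ⇒ V=1.6353 continue | (k=2,j=2): S=130.9447, (K−S)⁺=0.0000, hold=0.0000 ⇒ V=0.0000 continue  boundary S*=-
step 1: (k=1,j=0): S=79.5795, (K−S)⁺=0.0000, hold=5.1893 ⇒ V=5.1893 continue | (k=1,j=1): S=110.9155, (K−S)⁺=0.0000, hold=0.8508 ⇒ V=0.8508 continue  boundary S*=-
step 0: (k=0,j=0): S=93.9500, (K−S)⁺=0.0000, hold=3.1028 ⇒ V=3.1028 continue  boundary S*=-

price = 3.1028
boundary = - - - - 48.3631
tree:
3.1028
5.1893 0.8508
8.4855 1.6353 0.0000
13.4479 3.1433 0.0000 0.0000
20.3469 6.0419 0.0000 0.0000 0.0000
27.7444 11.6134 0.0000 0.0000 0.0000 0.0000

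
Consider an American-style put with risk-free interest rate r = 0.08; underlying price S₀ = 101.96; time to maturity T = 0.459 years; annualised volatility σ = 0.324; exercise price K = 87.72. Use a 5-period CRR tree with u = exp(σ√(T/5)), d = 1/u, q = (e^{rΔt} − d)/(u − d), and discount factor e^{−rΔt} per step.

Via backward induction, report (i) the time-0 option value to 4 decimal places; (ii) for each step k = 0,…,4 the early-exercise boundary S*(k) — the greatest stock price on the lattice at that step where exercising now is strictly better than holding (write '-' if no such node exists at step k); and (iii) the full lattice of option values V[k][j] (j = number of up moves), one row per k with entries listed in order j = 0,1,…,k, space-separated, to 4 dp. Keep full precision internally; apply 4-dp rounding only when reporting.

price = 2.3409
boundary = - - - - 68.8487
tree:
2.3409
4.1646 0.6431
7.2129 1.3301 0.0000
12.0214 2.7512 0.0000 0.0000
18.8713 5.6904 0.0000 0.0000 0.0000
25.3088 11.7697 0.0000 0.0000 0.0000 0.0000

params: Δt=0.09180 u=1.10315 d=0.90650 q=0.51296 e^(-rΔt)=0.99268
t_5 payoffs: 25.3088 11.7697 0.0000 0.0000 0.0000 0.0000
t_4: node(4,0) S=68.8487 payoff=18.8713 vs cont=18.2294 → 18.8713 [stop]  node(4,1) S=83.7843 payoff=3.9357 vs cont=5.6904 → 5.6904 [wait]  node(4,2) S=101.9600 payoff=0.0000 vs cont=0.0000 → 0.0000 [wait]  node(4,3) S=124.0786 payoff=0.0000 vs cont=0.0000 → 0.0000 [wait]  node(4,4) S=150.9954 payoff=0.0000 vs cont=0.0000 → 0.0000 [wait]  ⇒ S*(4)=68.8487
t_3: node(3,0) S=75.9503 payoff=11.7697 vs cont=12.0214 → 12.0214 [wait]  node(3,1) S=92.4265 payoff=0.0000 vs cont=2.7512 → 2.7512 [wait]  node(3,2) S=112.4769 payoff=0.0000 vs cont=0.0000 → 0.0000 [wait]  node(3,3) S=136.8769 payoff=0.0000 vs cont=0.0000 → 0.0000 [wait]  ⇒ S*(3)=-
t_2: node(2,0) S=83.7843 payoff=3.9357 vs cont=7.2129 → 7.2129 [wait]  node(2,1) S=101.9600 payoff=0.0000 vs cont=1.3301 → 1.3301 [wait]  node(2,2) S=124.0786 payoff=0.0000 vs cont=0.0000 → 0.0000 [wait]  ⇒ S*(2)=-
t_1: node(1,0) S=92.4265 payoff=0.0000 vs cont=4.1646 → 4.1646 [wait]  node(1,1) S=112.4769 payoff=0.0000 vs cont=0.6431 → 0.6431 [wait]  ⇒ S*(1)=-
t_0: node(0,0) S=101.9600 payoff=0.0000 vs cont=2.3409 → 2.3409 [wait]  ⇒ S*(0)=-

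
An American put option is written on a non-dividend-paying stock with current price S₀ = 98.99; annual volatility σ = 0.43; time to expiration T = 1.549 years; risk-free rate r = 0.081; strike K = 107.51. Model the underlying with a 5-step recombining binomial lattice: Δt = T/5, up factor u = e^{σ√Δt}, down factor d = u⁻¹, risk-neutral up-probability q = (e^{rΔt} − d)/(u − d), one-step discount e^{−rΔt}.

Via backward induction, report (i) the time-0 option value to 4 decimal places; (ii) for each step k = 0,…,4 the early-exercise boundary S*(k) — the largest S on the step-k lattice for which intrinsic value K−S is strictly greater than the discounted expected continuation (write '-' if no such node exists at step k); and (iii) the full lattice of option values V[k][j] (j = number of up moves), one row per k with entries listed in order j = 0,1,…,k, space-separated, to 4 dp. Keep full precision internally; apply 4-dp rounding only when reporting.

Δt=0.30980  u=1.27041  d=0.78715  q=0.49303  discount=0.97522
step 5 (expiry): payoffs max(K−S,0) = 77.5957 59.2304 29.5900 0.0000 0.0000 0.0000
step 4: (k=4,j=0): S=38.0033, (K−S)⁺=69.5067, hold=66.8425 ⇒ V=69.5067 exercise | (k=4,j=1): S=61.3347, (K−S)⁺=46.1753, hold=43.5110 ⇒ V=46.1753 exercise | (k=4,j=2): S=98.9900, (K−S)⁺=8.5200, hold=14.6294 ⇒ V=14.6294 continue | (k=4,j=3): S=159.7631, (K−S)⁺=0.0000, hold=0.0000 ⇒ V=0.0000 continue | (k=4,j=4): S=257.8467, (K−S)⁺=0.0000, hold=0.0000 ⇒ V=0.0000 continue  boundary S*=61.3347
step 3: (k=3,j=0): S=48.2796, (K−S)⁺=59.2304, hold=56.5661 ⇒ V=59.2304 exercise | (k=3,j=1): S=77.9200, (K−S)⁺=29.5900, hold=29.8633 ⇒ V=29.8633 continue | (k=3,j=2): S=125.7575, (K−S)⁺=0.0000, hold=7.2328 ⇒ V=7.2328 continue | (k=3,j=3): S=202.9640, (K−S)⁺=0.0000, hold=0.0000 ⇒ V=0.0000 continue  boundary S*=48.2796
step 2: (k=2,j=0): S=61.3347, (K−S)⁺=46.1753, hold=43.6424 ⇒ V=46.1753 exercise | (k=2,j=1): S=98.9900, (K−S)⁺=8.5200, hold=18.2421 ⇒ V=18.2421 continue | (k=2,j=2): S=159.7631, (K−S)⁺=0.0000, hold=3.5759 ⇒ V=3.5759 continue  boundary S*=61.3347
step 1: (k=1,j=0): S=77.9200, (K−S)⁺=29.5900, hold=31.6003 ⇒ V=31.6003 continue | (k=1,j=1): S=125.7575, (K−S)⁺=0.0000, hold=10.7383 ⇒ V=10.7383 continue  boundary S*=-
step 0: (k=0,j=0): S=98.9900, (K−S)⁺=8.5200, hold=20.7865 ⇒ V=20.7865 continue  boundary S*=-

price = 20.7865
boundary = - - 61.3347 48.2796 61.3347
tree:
20.7865
31.6003 10.7383
46.1753 18.2421 3.5759
59.2304 29.8633 7.2328 0.0000
69.5067 46.1753 14.6294 0.0000 0.0000
77.5957 59.2304 29.5900 0.0000 0.0000 0.0000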